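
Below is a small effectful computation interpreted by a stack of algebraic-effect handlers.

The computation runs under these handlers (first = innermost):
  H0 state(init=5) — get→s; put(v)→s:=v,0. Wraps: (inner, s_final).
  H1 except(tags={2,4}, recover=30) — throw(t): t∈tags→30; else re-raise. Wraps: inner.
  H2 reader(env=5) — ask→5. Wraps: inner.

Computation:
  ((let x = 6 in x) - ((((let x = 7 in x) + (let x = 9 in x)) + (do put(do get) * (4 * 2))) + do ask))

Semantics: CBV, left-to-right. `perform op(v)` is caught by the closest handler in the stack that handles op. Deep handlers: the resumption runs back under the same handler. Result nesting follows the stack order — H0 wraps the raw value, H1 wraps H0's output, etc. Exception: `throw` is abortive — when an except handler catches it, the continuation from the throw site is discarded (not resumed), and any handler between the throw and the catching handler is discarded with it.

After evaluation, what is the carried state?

Step-by-step:
get @ H0 ⇒ 5
put(5) @ H0 ⇒ s:=5
ask @ H2 ⇒ 5
H0 returns (-15, 5)
H1 returns (-15, 5)
H2 returns (-15, 5)
= (-15, 5)

Answer: 5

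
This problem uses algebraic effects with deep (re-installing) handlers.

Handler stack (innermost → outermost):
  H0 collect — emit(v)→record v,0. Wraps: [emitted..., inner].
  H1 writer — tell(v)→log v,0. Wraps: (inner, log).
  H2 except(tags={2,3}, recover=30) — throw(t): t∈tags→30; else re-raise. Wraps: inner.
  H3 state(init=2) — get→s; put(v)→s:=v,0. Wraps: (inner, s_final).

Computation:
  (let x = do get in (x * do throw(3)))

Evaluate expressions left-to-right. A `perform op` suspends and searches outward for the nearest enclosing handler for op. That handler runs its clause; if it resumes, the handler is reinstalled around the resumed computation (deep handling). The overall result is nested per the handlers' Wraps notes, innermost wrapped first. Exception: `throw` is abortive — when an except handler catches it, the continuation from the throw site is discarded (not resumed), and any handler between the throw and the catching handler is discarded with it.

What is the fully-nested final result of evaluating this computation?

Working:
get @ H3 ⇒ 2
throw(3) @ H2 caught ⇒ 30
H3 returns (30, 2)
= (30, 2)

Answer: (30, 2)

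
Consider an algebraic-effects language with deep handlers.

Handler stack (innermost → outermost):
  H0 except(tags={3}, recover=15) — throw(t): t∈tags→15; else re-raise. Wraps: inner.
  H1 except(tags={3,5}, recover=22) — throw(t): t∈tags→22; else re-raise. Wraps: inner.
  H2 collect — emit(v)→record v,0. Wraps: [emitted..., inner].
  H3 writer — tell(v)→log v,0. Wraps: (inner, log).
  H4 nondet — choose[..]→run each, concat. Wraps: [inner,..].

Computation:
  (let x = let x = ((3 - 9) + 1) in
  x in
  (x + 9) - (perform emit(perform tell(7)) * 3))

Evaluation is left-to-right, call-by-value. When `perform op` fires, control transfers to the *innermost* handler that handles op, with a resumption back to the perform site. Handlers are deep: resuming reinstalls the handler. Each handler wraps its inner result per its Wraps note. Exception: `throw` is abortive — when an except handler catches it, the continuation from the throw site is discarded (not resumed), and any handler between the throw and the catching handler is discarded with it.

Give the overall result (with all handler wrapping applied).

Evaluation trace:
tell(7) @ H3 ⇒ log+=7
emit(0) @ H2 ⇒ out+=0
H0 returns 4
H1 returns 4
H2 returns [0, 4]
H3 returns ([0, 4], (7))
H4 returns [([0, 4], (7))]
= [([0, 4], (7))]

Answer: [([0, 4], (7))]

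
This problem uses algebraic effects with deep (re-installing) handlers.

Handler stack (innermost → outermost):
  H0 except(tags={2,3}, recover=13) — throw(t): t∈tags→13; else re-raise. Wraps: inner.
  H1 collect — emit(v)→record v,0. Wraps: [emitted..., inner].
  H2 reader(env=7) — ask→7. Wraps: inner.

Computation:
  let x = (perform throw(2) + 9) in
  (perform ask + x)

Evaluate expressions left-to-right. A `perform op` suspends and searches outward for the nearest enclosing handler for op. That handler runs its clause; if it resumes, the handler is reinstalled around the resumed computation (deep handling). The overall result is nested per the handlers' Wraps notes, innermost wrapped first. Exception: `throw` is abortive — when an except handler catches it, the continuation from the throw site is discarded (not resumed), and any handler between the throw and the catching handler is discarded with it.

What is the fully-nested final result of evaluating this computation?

Answer: [13]

Step-by-step:
throw(2) @ H0 caught ⇒ 13
H1 returns [13]
H2 returns [13]
= [13]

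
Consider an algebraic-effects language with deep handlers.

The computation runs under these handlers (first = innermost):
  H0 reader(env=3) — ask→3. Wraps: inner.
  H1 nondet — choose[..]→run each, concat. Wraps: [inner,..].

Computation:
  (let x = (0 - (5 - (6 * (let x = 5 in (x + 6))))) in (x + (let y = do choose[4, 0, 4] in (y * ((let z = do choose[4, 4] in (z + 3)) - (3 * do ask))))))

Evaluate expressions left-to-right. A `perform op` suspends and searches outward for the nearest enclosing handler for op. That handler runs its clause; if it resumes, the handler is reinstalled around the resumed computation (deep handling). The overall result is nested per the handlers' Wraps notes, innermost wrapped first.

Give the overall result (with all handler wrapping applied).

Answer: [53, 53, 61, 61, 53, 53]

Working:
choose[4, 0, 4] @ H1
  branch[0] choose=4:
    choose[4, 4] @ H1
      branch[0] choose=4:
        ask @ H0 ⇒ 3
        H0 returns 53
        H1 returns [53]
      branch[1] choose=4:
        ask @ H0 ⇒ 3
        H0 returns 53
        H1 returns [53]
  branch[1] choose=0:
    choose[4, 4] @ H1
      branch[0] choose=4:
        ask @ H0 ⇒ 3
        H0 returns 61
        H1 returns [61]
      branch[1] choose=4:
        ask @ H0 ⇒ 3
        H0 returns 61
        H1 returns [61]
  branch[2] choose=4:
    choose[4, 4] @ H1
      branch[0] choose=4:
        ask @ H0 ⇒ 3
        H0 returns 53
        H1 returns [53]
      branch[1] choose=4:
        ask @ H0 ⇒ 3
        H0 returns 53
        H1 returns [53]
= [53, 53, 61, 61, 53, 53]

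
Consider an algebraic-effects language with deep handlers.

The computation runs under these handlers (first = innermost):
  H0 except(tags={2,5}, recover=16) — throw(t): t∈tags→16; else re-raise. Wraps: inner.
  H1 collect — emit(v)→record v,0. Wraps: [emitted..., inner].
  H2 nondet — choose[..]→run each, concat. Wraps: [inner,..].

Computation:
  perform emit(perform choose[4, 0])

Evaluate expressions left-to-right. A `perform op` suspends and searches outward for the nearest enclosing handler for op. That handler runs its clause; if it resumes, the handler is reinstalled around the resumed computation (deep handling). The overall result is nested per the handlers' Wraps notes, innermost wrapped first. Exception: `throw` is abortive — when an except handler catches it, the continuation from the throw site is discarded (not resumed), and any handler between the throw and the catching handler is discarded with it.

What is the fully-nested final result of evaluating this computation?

Answer: [[4, 0], [0, 0]]

Step-by-step:
choose[4, 0] @ H2
  branch[0] choose=4:
    emit(4) @ H1 ⇒ out+=4
    H0 returns 0
    H1 returns [4, 0]
    H2 returns [[4, 0]]
  branch[1] choose=0:
    emit(0) @ H1 ⇒ out+=0
    H0 returns 0
    H1 returns [0, 0]
    H2 returns [[0, 0]]
= [[4, 0], [0, 0]]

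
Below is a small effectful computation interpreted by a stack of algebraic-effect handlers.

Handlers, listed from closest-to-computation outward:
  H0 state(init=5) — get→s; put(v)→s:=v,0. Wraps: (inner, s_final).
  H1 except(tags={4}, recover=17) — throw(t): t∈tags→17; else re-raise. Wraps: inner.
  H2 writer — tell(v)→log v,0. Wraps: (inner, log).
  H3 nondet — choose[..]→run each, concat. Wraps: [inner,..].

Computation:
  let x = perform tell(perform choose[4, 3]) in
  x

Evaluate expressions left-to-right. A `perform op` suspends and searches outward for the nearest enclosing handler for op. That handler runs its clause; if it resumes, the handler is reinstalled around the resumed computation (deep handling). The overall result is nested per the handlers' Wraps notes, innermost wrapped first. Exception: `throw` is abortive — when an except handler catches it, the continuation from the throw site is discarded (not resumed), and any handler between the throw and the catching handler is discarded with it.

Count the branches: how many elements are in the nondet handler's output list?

Answer: 2

Working:
choose[4, 3] @ H3
  branch[0] choose=4:
    tell(4) @ H2 ⇒ log+=4
    H0 returns (0, 5)
    H1 returns (0, 5)
    H2 returns ((0, 5), (4))
    H3 returns [((0, 5), (4))]
  branch[1] choose=3:
    tell(3) @ H2 ⇒ log+=3
    H0 returns (0, 5)
    H1 returns (0, 5)
    H2 returns ((0, 5), (3))
    H3 returns [((0, 5), (3))]
= [((0, 5), (4)), ((0, 5), (3))]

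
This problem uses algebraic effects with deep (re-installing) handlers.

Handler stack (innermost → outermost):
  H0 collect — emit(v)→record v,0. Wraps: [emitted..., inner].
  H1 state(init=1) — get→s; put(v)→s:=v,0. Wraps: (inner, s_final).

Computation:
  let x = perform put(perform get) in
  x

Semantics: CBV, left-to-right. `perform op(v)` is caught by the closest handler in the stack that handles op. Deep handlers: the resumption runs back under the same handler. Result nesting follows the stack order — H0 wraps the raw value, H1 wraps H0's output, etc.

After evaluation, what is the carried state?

Answer: 1

Step-by-step:
get @ H1 ⇒ 1
put(1) @ H1 ⇒ s:=1
H0 returns [0]
H1 returns ([0], 1)
= ([0], 1)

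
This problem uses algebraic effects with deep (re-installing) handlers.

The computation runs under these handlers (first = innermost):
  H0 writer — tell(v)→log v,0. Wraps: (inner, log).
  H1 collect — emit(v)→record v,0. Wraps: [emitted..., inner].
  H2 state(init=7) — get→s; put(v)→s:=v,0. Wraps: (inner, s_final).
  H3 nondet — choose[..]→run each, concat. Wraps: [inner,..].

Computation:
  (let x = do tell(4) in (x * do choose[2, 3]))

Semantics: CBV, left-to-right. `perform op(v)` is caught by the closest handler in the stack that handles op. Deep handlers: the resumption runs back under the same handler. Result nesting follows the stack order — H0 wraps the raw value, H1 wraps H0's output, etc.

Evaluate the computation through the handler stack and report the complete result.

Step-by-step:
tell(4) @ H0 ⇒ log+=4
choose[2, 3] @ H3
  branch[0] choose=2:
    H0 returns (0, (4))
    H1 returns [(0, (4))]
    H2 returns ([(0, (4))], 7)
    H3 returns [([(0, (4))], 7)]
  branch[1] choose=3:
    H0 returns (0, (4))
    H1 returns [(0, (4))]
    H2 returns ([(0, (4))], 7)
    H3 returns [([(0, (4))], 7)]
= [([(0, (4))], 7), ([(0, (4))], 7)]

Answer: [([(0, (4))], 7), ([(0, (4))], 7)]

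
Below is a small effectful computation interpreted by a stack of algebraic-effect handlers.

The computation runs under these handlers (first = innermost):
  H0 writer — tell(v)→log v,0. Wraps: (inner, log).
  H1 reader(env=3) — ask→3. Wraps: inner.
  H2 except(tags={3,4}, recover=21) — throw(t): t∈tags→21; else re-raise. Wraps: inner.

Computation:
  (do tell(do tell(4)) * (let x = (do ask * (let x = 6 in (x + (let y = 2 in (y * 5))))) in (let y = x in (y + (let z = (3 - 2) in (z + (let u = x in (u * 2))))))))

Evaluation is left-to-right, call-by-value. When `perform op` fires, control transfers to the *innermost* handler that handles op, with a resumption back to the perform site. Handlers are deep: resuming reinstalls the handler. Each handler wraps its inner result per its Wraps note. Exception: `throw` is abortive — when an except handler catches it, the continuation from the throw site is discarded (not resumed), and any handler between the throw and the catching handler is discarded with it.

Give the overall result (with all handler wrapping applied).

Answer: (0, (4, 0))

Evaluation trace:
tell(4) @ H0 ⇒ log+=4
tell(0) @ H0 ⇒ log+=0
ask @ H1 ⇒ 3
H0 returns (0, (4, 0))
H1 returns (0, (4, 0))
H2 returns (0, (4, 0))
= (0, (4, 0))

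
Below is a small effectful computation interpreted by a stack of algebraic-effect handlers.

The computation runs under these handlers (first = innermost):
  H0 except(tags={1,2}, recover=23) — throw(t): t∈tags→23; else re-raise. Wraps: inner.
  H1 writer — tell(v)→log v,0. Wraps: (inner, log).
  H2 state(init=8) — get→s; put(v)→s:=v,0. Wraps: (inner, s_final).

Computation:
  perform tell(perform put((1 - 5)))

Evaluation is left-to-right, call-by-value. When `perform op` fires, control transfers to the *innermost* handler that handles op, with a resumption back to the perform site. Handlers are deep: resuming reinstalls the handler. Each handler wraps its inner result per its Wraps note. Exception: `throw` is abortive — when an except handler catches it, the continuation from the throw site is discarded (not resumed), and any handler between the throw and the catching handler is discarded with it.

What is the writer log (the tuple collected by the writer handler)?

Step-by-step:
put(-4) @ H2 ⇒ s:=-4
tell(0) @ H1 ⇒ log+=0
H0 returns 0
H1 returns (0, (0))
H2 returns ((0, (0)), -4)
= ((0, (0)), -4)

Answer: (0)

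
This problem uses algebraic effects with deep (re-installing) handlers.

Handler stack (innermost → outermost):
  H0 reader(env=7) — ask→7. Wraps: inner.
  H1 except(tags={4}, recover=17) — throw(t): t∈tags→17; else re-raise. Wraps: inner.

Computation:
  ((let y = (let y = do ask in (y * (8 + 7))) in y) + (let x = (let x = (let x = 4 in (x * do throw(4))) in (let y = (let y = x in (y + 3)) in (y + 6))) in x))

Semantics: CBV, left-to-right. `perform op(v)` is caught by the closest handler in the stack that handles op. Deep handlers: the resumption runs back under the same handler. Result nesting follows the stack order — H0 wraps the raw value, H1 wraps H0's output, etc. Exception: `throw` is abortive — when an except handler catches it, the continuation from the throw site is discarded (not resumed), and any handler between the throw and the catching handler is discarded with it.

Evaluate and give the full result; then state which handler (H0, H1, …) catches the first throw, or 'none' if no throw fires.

Working:
ask @ H0 ⇒ 7
throw(4) @ H1 caught ⇒ 17
= 17

Answer: 17 ; first throw caught by: H1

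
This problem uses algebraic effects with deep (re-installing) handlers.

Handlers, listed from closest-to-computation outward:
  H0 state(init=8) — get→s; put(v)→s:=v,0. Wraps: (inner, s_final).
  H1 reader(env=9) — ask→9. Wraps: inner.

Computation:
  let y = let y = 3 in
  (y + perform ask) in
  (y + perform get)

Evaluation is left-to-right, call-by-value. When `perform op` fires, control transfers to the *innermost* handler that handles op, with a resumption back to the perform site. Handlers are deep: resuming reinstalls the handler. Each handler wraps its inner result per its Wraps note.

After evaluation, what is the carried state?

Answer: 8

Evaluation trace:
ask @ H1 ⇒ 9
get @ H0 ⇒ 8
H0 returns (20, 8)
H1 returns (20, 8)
= (20, 8)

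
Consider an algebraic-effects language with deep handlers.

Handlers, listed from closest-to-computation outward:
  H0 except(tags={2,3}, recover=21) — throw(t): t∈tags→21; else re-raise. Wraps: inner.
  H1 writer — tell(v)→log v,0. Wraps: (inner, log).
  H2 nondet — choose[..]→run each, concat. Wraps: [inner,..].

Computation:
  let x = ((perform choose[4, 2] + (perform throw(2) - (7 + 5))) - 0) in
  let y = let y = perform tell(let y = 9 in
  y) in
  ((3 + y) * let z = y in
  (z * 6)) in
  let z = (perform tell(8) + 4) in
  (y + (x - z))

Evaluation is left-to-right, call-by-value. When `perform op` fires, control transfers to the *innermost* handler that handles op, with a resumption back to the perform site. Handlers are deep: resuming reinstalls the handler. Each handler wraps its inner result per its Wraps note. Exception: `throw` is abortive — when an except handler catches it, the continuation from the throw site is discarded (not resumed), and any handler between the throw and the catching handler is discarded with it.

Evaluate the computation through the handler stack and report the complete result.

Working:
choose[4, 2] @ H2
  branch[0] choose=4:
    throw(2) @ H0 caught ⇒ 21
    H1 returns (21, ())
    H2 returns [(21, ())]
  branch[1] choose=2:
    throw(2) @ H0 caught ⇒ 21
    H1 returns (21, ())
    H2 returns [(21, ())]
= [(21, ()), (21, ())]

Answer: [(21, ()), (21, ())]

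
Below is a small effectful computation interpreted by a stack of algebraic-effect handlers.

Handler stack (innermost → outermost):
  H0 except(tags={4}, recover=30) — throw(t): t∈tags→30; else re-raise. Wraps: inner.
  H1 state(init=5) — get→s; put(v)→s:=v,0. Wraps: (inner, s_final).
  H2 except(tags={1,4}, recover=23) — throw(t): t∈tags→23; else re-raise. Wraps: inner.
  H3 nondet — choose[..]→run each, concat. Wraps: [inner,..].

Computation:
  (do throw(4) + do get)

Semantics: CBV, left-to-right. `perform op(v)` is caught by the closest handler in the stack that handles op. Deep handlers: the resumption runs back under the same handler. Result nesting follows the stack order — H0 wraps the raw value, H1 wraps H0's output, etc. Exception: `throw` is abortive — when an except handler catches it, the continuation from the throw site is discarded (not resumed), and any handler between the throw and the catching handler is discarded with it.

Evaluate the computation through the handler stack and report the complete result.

Working:
throw(4) @ H0 caught ⇒ 30
H1 returns (30, 5)
H2 returns (30, 5)
H3 returns [(30, 5)]
= [(30, 5)]

Answer: [(30, 5)]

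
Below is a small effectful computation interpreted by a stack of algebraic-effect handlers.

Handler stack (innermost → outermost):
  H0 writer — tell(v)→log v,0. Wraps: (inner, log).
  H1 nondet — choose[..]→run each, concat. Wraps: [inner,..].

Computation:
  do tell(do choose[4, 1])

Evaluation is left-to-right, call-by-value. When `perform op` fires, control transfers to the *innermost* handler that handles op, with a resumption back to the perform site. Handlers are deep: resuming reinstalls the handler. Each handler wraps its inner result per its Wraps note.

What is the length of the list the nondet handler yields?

Answer: 2

Evaluation trace:
choose[4, 1] @ H1
  branch[0] choose=4:
    tell(4) @ H0 ⇒ log+=4
    H0 returns (0, (4))
    H1 returns [(0, (4))]
  branch[1] choose=1:
    tell(1) @ H0 ⇒ log+=1
    H0 returns (0, (1))
    H1 returns [(0, (1))]
= [(0, (4)), (0, (1))]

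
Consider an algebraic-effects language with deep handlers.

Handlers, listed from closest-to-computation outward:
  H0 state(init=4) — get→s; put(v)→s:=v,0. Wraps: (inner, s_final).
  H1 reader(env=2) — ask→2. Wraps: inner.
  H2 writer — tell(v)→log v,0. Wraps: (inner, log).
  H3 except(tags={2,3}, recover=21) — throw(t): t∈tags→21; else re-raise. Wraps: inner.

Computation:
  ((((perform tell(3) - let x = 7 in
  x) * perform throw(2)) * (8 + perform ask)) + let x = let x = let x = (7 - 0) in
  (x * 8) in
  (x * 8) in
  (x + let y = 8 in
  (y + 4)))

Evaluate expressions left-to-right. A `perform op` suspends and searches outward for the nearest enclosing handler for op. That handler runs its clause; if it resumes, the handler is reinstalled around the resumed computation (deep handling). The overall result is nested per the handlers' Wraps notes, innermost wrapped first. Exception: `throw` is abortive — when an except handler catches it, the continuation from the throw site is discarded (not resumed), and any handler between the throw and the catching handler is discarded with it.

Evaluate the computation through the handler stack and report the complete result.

Step-by-step:
tell(3) @ H2 ⇒ log+=3
throw(2) @ H3 caught ⇒ 21
= 21

Answer: 21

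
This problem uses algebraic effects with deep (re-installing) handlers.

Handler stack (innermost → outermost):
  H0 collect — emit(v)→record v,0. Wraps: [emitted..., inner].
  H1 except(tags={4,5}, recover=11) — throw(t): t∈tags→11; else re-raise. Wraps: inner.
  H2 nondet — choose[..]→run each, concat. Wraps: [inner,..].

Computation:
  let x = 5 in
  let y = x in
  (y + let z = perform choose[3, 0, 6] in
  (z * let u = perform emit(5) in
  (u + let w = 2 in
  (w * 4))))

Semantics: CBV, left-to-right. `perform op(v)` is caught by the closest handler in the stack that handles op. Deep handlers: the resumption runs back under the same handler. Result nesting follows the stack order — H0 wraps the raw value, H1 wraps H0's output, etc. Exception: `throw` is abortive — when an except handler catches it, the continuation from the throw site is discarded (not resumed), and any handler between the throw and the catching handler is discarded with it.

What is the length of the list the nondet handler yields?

Working:
choose[3, 0, 6] @ H2
  branch[0] choose=3:
    emit(5) @ H0 ⇒ out+=5
    H0 returns [5, 29]
    H1 returns [5, 29]
    H2 returns [[5, 29]]
  branch[1] choose=0:
    emit(5) @ H0 ⇒ out+=5
    H0 returns [5, 5]
    H1 returns [5, 5]
    H2 returns [[5, 5]]
  branch[2] choose=6:
    emit(5) @ H0 ⇒ out+=5
    H0 returns [5, 53]
    H1 returns [5, 53]
    H2 returns [[5, 53]]
= [[5, 29], [5, 5], [5, 53]]

Answer: 3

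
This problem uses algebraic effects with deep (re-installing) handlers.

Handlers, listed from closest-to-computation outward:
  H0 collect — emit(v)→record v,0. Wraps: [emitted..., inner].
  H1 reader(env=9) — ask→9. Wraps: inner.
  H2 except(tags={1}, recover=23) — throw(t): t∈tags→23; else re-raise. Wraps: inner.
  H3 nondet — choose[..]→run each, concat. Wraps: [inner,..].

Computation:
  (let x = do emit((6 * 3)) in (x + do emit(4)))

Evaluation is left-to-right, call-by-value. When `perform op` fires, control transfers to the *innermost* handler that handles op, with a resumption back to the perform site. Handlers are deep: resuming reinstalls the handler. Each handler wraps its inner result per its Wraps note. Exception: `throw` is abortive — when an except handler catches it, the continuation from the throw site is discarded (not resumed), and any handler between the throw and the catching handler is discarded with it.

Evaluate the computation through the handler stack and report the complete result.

Answer: [[18, 4, 0]]

Step-by-step:
emit(18) @ H0 ⇒ out+=18
emit(4) @ H0 ⇒ out+=4
H0 returns [18, 4, 0]
H1 returns [18, 4, 0]
H2 returns [18, 4, 0]
H3 returns [[18, 4, 0]]
= [[18, 4, 0]]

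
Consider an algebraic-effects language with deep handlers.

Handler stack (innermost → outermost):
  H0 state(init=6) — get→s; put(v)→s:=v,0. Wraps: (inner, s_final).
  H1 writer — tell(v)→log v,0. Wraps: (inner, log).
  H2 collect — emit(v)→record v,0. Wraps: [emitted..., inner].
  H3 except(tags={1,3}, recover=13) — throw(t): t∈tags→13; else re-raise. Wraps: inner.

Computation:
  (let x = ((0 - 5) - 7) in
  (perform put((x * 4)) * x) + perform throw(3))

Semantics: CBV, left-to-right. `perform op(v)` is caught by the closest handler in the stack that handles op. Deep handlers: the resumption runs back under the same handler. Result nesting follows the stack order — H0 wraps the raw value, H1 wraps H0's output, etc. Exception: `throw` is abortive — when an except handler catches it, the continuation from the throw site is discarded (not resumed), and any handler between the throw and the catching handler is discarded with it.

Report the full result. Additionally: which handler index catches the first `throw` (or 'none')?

Working:
put(-48) @ H0 ⇒ s:=-48
throw(3) @ H3 caught ⇒ 13
= 13

Answer: 13 ; first throw caught by: H3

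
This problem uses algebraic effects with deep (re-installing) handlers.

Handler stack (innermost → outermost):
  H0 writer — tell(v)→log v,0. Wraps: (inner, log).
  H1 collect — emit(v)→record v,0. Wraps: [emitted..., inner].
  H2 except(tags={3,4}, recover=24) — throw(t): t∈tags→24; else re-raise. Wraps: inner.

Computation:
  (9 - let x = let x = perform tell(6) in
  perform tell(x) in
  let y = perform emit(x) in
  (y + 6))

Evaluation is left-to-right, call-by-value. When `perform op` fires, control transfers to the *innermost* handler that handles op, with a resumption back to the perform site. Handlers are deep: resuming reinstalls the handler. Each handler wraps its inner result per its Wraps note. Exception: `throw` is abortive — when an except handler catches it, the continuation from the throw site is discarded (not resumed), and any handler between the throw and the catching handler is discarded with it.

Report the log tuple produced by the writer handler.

Answer: (6, 0)

Working:
tell(6) @ H0 ⇒ log+=6
tell(0) @ H0 ⇒ log+=0
emit(0) @ H1 ⇒ out+=0
H0 returns (3, (6, 0))
H1 returns [0, (3, (6, 0))]
H2 returns [0, (3, (6, 0))]
= [0, (3, (6, 0))]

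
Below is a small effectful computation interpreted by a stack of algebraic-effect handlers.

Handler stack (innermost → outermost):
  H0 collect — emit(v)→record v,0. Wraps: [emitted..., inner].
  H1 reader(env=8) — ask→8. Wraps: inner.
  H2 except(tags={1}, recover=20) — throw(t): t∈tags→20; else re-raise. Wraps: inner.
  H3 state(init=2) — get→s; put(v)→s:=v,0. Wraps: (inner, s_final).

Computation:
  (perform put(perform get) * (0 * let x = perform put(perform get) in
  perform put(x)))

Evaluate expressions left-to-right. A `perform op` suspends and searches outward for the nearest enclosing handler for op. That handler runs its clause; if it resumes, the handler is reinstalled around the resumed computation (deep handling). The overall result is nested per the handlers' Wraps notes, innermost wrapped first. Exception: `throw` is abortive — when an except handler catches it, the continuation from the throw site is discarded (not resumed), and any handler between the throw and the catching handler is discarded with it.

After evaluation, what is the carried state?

Working:
get @ H3 ⇒ 2
put(2) @ H3 ⇒ s:=2
get @ H3 ⇒ 2
put(2) @ H3 ⇒ s:=2
put(0) @ H3 ⇒ s:=0
H0 returns [0]
H1 returns [0]
H2 returns [0]
H3 returns ([0], 0)
= ([0], 0)

Answer: 0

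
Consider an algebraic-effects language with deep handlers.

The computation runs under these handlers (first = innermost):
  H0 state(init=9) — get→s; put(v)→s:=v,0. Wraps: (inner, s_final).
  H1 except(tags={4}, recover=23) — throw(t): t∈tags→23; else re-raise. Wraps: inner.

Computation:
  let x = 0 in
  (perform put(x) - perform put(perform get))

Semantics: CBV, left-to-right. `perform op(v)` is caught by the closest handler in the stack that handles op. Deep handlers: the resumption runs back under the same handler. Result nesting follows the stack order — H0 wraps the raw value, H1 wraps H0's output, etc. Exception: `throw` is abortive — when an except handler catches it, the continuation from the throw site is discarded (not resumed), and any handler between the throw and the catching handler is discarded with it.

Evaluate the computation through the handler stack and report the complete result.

Answer: (0, 0)

Evaluation trace:
put(0) @ H0 ⇒ s:=0
get @ H0 ⇒ 0
put(0) @ H0 ⇒ s:=0
H0 returns (0, 0)
H1 returns (0, 0)
= (0, 0)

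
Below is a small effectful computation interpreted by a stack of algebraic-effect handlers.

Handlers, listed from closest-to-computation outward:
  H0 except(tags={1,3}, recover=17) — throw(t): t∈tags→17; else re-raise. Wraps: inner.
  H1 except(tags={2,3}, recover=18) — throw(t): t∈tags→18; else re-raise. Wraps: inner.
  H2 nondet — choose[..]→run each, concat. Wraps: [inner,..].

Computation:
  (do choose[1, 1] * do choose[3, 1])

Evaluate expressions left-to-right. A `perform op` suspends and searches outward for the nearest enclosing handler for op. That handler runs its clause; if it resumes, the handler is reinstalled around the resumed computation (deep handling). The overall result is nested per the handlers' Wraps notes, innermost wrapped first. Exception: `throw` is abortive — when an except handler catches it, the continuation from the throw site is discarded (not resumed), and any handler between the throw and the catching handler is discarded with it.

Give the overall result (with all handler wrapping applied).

Step-by-step:
choose[1, 1] @ H2
  branch[0] choose=1:
    choose[3, 1] @ H2
      branch[0] choose=3:
        H0 returns 3
        H1 returns 3
        H2 returns [3]
      branch[1] choose=1:
        H0 returns 1
        H1 returns 1
        H2 returns [1]
  branch[1] choose=1:
    choose[3, 1] @ H2
      branch[0] choose=3:
        H0 returns 3
        H1 returns 3
        H2 returns [3]
      branch[1] choose=1:
        H0 returns 1
        H1 returns 1
        H2 returns [1]
= [3, 1, 3, 1]

Answer: [3, 1, 3, 1]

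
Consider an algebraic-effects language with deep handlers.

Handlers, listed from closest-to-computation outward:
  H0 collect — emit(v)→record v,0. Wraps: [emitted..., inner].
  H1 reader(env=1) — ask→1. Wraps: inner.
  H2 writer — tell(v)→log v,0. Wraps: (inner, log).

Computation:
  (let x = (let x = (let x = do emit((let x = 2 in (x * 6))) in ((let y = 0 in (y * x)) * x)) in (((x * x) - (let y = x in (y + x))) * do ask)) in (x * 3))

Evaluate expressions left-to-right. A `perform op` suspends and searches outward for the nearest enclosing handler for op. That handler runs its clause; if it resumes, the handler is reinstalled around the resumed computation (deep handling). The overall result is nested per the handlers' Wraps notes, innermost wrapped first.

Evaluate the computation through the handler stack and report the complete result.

Answer: ([12, 0], ())

Evaluation trace:
emit(12) @ H0 ⇒ out+=12
ask @ H1 ⇒ 1
H0 returns [12, 0]
H1 returns [12, 0]
H2 returns ([12, 0], ())
= ([12, 0], ())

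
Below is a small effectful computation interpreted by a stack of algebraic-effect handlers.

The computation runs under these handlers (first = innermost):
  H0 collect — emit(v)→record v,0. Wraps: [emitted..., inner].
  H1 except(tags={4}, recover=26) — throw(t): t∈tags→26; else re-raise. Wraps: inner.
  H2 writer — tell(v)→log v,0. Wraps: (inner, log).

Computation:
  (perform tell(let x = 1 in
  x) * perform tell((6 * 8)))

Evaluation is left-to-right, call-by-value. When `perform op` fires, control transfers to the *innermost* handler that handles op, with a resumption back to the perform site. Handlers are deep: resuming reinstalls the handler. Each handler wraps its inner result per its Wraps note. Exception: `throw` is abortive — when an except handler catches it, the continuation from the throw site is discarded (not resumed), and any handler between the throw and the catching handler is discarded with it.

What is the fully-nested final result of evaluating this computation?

Step-by-step:
tell(1) @ H2 ⇒ log+=1
tell(48) @ H2 ⇒ log+=48
H0 returns [0]
H1 returns [0]
H2 returns ([0], (1, 48))
= ([0], (1, 48))

Answer: ([0], (1, 48))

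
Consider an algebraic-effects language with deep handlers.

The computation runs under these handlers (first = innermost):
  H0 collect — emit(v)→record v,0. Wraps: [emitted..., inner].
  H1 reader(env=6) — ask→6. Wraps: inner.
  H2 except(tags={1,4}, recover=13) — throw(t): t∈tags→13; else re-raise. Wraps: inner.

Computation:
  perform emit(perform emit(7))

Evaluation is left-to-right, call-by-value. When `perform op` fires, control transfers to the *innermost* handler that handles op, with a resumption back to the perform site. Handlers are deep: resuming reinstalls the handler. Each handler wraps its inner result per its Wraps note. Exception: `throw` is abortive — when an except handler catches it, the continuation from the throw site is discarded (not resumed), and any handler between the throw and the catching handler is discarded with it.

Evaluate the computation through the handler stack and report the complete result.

Step-by-step:
emit(7) @ H0 ⇒ out+=7
emit(0) @ H0 ⇒ out+=0
H0 returns [7, 0, 0]
H1 returns [7, 0, 0]
H2 returns [7, 0, 0]
= [7, 0, 0]

Answer: [7, 0, 0]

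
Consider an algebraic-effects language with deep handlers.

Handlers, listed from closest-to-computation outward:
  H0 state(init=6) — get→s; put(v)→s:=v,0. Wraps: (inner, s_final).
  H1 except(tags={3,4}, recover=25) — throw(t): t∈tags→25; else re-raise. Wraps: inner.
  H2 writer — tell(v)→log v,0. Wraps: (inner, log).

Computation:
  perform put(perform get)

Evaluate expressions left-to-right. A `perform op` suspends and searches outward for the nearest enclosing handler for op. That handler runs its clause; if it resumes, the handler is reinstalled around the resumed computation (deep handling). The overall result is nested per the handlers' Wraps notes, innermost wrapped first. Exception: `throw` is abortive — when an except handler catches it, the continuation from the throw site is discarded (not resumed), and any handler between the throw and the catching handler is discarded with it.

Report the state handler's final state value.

Answer: 6

Step-by-step:
get @ H0 ⇒ 6
put(6) @ H0 ⇒ s:=6
H0 returns (0, 6)
H1 returns (0, 6)
H2 returns ((0, 6), ())
= ((0, 6), ())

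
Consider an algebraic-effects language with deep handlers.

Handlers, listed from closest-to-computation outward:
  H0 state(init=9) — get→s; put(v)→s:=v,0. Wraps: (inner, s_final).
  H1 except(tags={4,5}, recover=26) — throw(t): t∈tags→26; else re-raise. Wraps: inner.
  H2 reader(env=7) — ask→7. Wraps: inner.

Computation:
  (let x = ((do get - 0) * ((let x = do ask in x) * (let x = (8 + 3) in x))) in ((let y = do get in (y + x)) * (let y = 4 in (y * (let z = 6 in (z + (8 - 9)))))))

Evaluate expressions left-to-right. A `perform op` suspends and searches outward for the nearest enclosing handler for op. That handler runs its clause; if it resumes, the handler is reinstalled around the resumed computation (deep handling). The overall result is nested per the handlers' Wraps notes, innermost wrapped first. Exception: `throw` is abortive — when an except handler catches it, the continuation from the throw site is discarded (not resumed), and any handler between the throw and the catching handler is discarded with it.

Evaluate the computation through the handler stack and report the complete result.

Answer: (14040, 9)

Working:
get @ H0 ⇒ 9
ask @ H2 ⇒ 7
get @ H0 ⇒ 9
H0 returns (14040, 9)
H1 returns (14040, 9)
H2 returns (14040, 9)
= (14040, 9)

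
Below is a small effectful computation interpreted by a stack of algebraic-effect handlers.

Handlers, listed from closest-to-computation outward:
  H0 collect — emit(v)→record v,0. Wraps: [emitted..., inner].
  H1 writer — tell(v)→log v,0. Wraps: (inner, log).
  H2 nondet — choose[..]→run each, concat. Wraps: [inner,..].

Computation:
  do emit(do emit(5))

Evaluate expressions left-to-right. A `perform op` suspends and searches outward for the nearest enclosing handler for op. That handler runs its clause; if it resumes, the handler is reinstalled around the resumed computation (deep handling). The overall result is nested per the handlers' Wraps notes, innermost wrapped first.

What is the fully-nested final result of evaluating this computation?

Step-by-step:
emit(5) @ H0 ⇒ out+=5
emit(0) @ H0 ⇒ out+=0
H0 returns [5, 0, 0]
H1 returns ([5, 0, 0], ())
H2 returns [([5, 0, 0], ())]
= [([5, 0, 0], ())]

Answer: [([5, 0, 0], ())]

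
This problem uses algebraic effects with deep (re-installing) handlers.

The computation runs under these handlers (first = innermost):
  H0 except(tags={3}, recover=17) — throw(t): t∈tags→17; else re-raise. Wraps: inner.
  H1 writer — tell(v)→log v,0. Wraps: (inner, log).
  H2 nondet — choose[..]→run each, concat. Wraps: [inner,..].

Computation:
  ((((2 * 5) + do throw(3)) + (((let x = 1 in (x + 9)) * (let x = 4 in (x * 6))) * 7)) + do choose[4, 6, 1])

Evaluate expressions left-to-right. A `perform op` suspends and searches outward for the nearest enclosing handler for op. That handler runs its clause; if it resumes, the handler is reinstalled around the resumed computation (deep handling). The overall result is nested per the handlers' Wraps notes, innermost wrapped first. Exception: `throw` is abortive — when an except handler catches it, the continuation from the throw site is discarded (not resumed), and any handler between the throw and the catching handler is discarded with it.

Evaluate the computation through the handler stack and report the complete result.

Answer: [(17, ())]

Working:
throw(3) @ H0 caught ⇒ 17
H1 returns (17, ())
H2 returns [(17, ())]
= [(17, ())]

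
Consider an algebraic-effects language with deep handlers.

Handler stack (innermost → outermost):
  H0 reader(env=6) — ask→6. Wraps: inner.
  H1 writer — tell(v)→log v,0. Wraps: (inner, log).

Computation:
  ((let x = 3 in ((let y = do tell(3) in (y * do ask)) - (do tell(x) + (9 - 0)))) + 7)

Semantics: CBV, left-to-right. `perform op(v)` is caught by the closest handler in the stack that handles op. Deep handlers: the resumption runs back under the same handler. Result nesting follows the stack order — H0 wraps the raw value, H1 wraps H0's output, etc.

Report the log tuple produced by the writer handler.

Step-by-step:
tell(3) @ H1 ⇒ log+=3
ask @ H0 ⇒ 6
tell(3) @ H1 ⇒ log+=3
H0 returns -2
H1 returns (-2, (3, 3))
= (-2, (3, 3))

Answer: (3, 3)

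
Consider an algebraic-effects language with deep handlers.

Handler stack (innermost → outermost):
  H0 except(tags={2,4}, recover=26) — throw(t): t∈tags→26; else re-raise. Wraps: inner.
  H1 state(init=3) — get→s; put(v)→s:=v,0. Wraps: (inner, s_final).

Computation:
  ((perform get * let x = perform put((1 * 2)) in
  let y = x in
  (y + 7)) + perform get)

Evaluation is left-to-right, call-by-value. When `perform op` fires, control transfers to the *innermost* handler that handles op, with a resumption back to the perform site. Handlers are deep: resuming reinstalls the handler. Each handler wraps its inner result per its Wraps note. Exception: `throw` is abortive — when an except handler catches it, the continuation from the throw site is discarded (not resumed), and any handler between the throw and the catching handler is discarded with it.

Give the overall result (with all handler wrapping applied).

Answer: (23, 2)

Evaluation trace:
get @ H1 ⇒ 3
put(2) @ H1 ⇒ s:=2
get @ H1 ⇒ 2
H0 returns 23
H1 returns (23, 2)
= (23, 2)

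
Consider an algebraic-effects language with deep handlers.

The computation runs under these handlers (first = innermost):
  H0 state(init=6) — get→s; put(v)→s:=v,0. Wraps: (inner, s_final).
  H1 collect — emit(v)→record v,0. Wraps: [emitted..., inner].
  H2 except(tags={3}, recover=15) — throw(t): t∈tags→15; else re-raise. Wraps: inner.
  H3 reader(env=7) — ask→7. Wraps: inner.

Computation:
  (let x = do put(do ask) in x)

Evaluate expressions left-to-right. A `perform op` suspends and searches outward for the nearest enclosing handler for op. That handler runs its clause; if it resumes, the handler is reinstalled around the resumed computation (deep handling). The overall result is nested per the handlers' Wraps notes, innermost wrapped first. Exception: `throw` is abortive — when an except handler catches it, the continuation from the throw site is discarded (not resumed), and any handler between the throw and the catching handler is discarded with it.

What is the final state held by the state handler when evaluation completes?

Working:
ask @ H3 ⇒ 7
put(7) @ H0 ⇒ s:=7
H0 returns (0, 7)
H1 returns [(0, 7)]
H2 returns [(0, 7)]
H3 returns [(0, 7)]
= [(0, 7)]

Answer: 7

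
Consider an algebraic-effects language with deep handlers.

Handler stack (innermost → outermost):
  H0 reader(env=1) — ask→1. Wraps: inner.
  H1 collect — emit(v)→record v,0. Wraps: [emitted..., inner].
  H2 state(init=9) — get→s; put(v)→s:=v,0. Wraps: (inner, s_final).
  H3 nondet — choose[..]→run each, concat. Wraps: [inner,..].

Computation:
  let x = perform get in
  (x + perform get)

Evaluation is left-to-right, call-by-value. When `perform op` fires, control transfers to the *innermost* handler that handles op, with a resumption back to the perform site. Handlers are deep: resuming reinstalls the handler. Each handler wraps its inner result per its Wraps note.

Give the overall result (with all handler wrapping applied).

Answer: [([18], 9)]

Step-by-step:
get @ H2 ⇒ 9
get @ H2 ⇒ 9
H0 returns 18
H1 returns [18]
H2 returns ([18], 9)
H3 returns [([18], 9)]
= [([18], 9)]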